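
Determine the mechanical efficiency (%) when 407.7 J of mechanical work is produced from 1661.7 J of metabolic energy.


eta = (W_mech / E_meta) * 100
eta = (407.7 / 1661.7) * 100
ratio = 0.2454
eta = 24.5351


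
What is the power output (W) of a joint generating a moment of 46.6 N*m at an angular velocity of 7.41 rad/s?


P = M * omega
P = 46.6 * 7.41
P = 345.3060


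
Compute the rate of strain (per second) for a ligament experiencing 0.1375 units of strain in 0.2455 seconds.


strain_rate = delta_strain / delta_t
strain_rate = 0.1375 / 0.2455
strain_rate = 0.5601


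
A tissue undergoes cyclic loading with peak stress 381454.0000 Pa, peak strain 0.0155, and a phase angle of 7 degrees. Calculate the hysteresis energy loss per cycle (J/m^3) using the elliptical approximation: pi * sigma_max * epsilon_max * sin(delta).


E_loss = pi * sigma_max * epsilon_max * sin(delta)
delta = 7 deg = 0.1222 rad
sin(delta) = 0.1219
E_loss = pi * 381454.0000 * 0.0155 * 0.1219
E_loss = 2263.6966


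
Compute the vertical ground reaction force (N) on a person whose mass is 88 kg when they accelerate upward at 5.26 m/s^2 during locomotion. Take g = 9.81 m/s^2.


GRF = m * (g + a)
GRF = 88 * (9.81 + 5.26)
GRF = 88 * 15.0700
GRF = 1326.1600


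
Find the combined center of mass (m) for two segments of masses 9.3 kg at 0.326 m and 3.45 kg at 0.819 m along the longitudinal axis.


COM = (m1*x1 + m2*x2) / (m1 + m2)
COM = (9.3*0.326 + 3.45*0.819) / (9.3 + 3.45)
Numerator = 5.8574
Denominator = 12.7500
COM = 0.4594


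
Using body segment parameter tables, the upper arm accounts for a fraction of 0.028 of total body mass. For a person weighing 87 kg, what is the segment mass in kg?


m_segment = body_mass * fraction
m_segment = 87 * 0.028
m_segment = 2.4360


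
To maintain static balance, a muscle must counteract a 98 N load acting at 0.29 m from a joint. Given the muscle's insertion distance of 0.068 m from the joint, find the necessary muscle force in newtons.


F_muscle = W * d_load / d_muscle
F_muscle = 98 * 0.29 / 0.068
Numerator = 28.4200
F_muscle = 417.9412


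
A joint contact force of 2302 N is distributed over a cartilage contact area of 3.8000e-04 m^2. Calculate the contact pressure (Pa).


P = F / A
P = 2302 / 3.8000e-04
P = 6.0579e+06


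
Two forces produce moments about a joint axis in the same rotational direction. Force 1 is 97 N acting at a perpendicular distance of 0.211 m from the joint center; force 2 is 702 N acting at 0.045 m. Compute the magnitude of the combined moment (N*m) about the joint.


M = F1 * d1 + F2 * d2
M = 97 * 0.211 + 702 * 0.045
M = 20.4670 + 31.5900
M = 52.0570


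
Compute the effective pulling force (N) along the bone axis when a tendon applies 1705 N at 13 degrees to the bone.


F_eff = F_tendon * cos(theta)
theta = 13 deg = 0.2269 rad
cos(theta) = 0.9744
F_eff = 1705 * 0.9744
F_eff = 1661.3010


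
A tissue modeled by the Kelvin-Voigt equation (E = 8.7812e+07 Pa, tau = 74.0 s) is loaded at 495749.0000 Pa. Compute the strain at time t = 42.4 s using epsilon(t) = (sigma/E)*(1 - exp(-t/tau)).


epsilon(t) = (sigma/E) * (1 - exp(-t/tau))
sigma/E = 495749.0000 / 8.7812e+07 = 0.0056
exp(-t/tau) = exp(-42.4 / 74.0) = 0.5638
epsilon = 0.0056 * (1 - 0.5638)
epsilon = 0.0025


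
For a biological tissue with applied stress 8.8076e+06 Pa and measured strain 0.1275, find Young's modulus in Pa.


E = stress / strain
E = 8.8076e+06 / 0.1275
E = 6.9079e+07


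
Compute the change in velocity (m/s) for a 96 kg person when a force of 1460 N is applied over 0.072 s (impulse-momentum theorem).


J = F * dt = 1460 * 0.072 = 105.1200 N*s
delta_v = J / m
delta_v = 105.1200 / 96
delta_v = 1.0950


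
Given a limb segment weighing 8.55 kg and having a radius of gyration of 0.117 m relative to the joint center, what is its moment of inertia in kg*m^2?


I = m * k^2
I = 8.55 * 0.117^2
k^2 = 0.0137
I = 0.1170


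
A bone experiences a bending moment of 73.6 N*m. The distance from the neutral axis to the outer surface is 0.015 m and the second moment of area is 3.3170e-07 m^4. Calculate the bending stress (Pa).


sigma = M * c / I
sigma = 73.6 * 0.015 / 3.3170e-07
M * c = 1.1040
sigma = 3.3283e+06


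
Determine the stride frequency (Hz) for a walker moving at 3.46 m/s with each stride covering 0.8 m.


f = v / stride_length
f = 3.46 / 0.8
f = 4.3250


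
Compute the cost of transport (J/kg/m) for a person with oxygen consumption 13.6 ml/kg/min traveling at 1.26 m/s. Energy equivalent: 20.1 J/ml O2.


Power per kg = VO2 * 20.1 / 60
Power per kg = 13.6 * 20.1 / 60 = 4.5560 W/kg
Cost = power_per_kg / speed
Cost = 4.5560 / 1.26
Cost = 3.6159


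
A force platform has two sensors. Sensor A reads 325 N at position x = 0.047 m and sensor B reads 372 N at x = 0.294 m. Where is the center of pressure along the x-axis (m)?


COP_x = (F1*x1 + F2*x2) / (F1 + F2)
COP_x = (325*0.047 + 372*0.294) / (325 + 372)
Numerator = 124.6430
Denominator = 697
COP_x = 0.1788


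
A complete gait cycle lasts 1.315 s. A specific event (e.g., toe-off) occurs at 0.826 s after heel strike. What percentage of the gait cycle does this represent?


pct = (event_time / cycle_time) * 100
pct = (0.826 / 1.315) * 100
ratio = 0.6281
pct = 62.8137


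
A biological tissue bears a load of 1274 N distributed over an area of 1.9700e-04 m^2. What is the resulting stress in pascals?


stress = F / A
stress = 1274 / 1.9700e-04
stress = 6.4670e+06


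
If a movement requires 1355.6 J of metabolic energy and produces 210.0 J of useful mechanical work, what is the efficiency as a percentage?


eta = (W_mech / E_meta) * 100
eta = (210.0 / 1355.6) * 100
ratio = 0.1549
eta = 15.4913


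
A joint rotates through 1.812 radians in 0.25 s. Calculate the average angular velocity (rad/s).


omega = delta_theta / delta_t
omega = 1.812 / 0.25
omega = 7.2480


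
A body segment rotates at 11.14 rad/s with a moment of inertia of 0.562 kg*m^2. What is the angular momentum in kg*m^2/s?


L = I * omega
L = 0.562 * 11.14
L = 6.2607


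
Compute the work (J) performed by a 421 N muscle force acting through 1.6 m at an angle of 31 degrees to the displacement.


W = F * d * cos(theta)
theta = 31 deg = 0.5411 rad
cos(theta) = 0.8572
W = 421 * 1.6 * 0.8572
W = 577.3879


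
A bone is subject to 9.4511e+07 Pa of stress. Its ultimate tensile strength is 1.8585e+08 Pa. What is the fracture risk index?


FRI = applied / ultimate
FRI = 9.4511e+07 / 1.8585e+08
FRI = 0.5085


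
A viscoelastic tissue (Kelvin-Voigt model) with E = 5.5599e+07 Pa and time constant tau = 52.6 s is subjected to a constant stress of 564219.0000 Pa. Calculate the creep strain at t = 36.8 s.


epsilon(t) = (sigma/E) * (1 - exp(-t/tau))
sigma/E = 564219.0000 / 5.5599e+07 = 0.0101
exp(-t/tau) = exp(-36.8 / 52.6) = 0.4968
epsilon = 0.0101 * (1 - 0.4968)
epsilon = 0.0051


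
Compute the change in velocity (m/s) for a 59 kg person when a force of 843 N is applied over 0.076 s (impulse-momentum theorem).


J = F * dt = 843 * 0.076 = 64.0680 N*s
delta_v = J / m
delta_v = 64.0680 / 59
delta_v = 1.0859


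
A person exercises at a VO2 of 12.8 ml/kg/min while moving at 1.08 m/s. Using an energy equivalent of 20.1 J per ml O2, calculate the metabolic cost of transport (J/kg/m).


Power per kg = VO2 * 20.1 / 60
Power per kg = 12.8 * 20.1 / 60 = 4.2880 W/kg
Cost = power_per_kg / speed
Cost = 4.2880 / 1.08
Cost = 3.9704


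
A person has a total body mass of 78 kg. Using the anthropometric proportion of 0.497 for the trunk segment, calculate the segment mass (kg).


m_segment = body_mass * fraction
m_segment = 78 * 0.497
m_segment = 38.7660


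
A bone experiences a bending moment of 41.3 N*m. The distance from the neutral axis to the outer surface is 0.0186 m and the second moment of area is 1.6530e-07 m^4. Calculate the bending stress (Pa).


sigma = M * c / I
sigma = 41.3 * 0.0186 / 1.6530e-07
M * c = 0.7682
sigma = 4.6472e+06


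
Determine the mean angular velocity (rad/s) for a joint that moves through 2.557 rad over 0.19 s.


omega = delta_theta / delta_t
omega = 2.557 / 0.19
omega = 13.4579


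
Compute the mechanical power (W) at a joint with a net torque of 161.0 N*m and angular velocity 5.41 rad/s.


P = M * omega
P = 161.0 * 5.41
P = 871.0100


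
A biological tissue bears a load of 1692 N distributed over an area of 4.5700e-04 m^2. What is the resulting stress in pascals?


stress = F / A
stress = 1692 / 4.5700e-04
stress = 3.7024e+06


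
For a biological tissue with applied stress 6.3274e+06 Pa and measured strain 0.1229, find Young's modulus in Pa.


E = stress / strain
E = 6.3274e+06 / 0.1229
E = 5.1484e+07


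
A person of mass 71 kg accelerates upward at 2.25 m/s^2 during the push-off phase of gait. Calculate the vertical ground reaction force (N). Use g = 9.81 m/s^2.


GRF = m * (g + a)
GRF = 71 * (9.81 + 2.25)
GRF = 71 * 12.0600
GRF = 856.2600


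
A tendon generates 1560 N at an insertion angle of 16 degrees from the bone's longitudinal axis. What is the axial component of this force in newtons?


F_eff = F_tendon * cos(theta)
theta = 16 deg = 0.2793 rad
cos(theta) = 0.9613
F_eff = 1560 * 0.9613
F_eff = 1499.5682


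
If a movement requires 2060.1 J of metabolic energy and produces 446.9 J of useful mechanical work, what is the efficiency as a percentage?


eta = (W_mech / E_meta) * 100
eta = (446.9 / 2060.1) * 100
ratio = 0.2169
eta = 21.6931


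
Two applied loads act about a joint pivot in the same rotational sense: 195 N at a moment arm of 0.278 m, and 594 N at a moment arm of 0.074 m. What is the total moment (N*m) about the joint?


M = F1 * d1 + F2 * d2
M = 195 * 0.278 + 594 * 0.074
M = 54.2100 + 43.9560
M = 98.1660


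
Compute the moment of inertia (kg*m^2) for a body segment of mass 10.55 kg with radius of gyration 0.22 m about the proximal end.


I = m * k^2
I = 10.55 * 0.22^2
k^2 = 0.0484
I = 0.5106


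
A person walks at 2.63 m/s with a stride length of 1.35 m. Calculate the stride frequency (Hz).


f = v / stride_length
f = 2.63 / 1.35
f = 1.9481


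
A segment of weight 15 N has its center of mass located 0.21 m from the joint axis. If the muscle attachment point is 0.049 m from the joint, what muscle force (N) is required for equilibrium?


F_muscle = W * d_load / d_muscle
F_muscle = 15 * 0.21 / 0.049
Numerator = 3.1500
F_muscle = 64.2857


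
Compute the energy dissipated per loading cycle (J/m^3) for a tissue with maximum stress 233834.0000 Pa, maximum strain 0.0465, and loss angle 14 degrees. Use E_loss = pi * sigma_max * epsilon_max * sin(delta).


E_loss = pi * sigma_max * epsilon_max * sin(delta)
delta = 14 deg = 0.2443 rad
sin(delta) = 0.2419
E_loss = pi * 233834.0000 * 0.0465 * 0.2419
E_loss = 8263.9116


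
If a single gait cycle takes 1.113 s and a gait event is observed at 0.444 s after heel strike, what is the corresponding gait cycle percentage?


pct = (event_time / cycle_time) * 100
pct = (0.444 / 1.113) * 100
ratio = 0.3989
pct = 39.8922


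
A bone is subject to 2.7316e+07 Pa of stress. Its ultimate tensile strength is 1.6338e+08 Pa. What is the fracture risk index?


FRI = applied / ultimate
FRI = 2.7316e+07 / 1.6338e+08
FRI = 0.1672


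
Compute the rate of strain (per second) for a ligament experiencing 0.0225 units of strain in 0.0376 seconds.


strain_rate = delta_strain / delta_t
strain_rate = 0.0225 / 0.0376
strain_rate = 0.5984


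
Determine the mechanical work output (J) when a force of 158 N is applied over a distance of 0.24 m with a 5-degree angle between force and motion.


W = F * d * cos(theta)
theta = 5 deg = 0.0873 rad
cos(theta) = 0.9962
W = 158 * 0.24 * 0.9962
W = 37.7757


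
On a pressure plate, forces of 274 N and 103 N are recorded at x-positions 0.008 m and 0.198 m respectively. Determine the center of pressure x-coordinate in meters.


COP_x = (F1*x1 + F2*x2) / (F1 + F2)
COP_x = (274*0.008 + 103*0.198) / (274 + 103)
Numerator = 22.5860
Denominator = 377
COP_x = 0.0599


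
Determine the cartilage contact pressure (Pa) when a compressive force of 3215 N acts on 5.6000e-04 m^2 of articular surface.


P = F / A
P = 3215 / 5.6000e-04
P = 5.7411e+06


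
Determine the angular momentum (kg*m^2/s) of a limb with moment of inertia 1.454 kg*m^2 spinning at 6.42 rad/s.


L = I * omega
L = 1.454 * 6.42
L = 9.3347


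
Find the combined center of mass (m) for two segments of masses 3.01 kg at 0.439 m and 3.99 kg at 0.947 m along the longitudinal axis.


COM = (m1*x1 + m2*x2) / (m1 + m2)
COM = (3.01*0.439 + 3.99*0.947) / (3.01 + 3.99)
Numerator = 5.0999
Denominator = 7.0000
COM = 0.7286


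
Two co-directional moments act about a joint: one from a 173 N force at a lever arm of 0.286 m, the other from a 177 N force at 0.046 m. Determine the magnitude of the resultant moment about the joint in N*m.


M = F1 * d1 + F2 * d2
M = 173 * 0.286 + 177 * 0.046
M = 49.4780 + 8.1420
M = 57.6200


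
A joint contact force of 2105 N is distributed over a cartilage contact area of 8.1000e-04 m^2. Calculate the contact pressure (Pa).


P = F / A
P = 2105 / 8.1000e-04
P = 2.5988e+06


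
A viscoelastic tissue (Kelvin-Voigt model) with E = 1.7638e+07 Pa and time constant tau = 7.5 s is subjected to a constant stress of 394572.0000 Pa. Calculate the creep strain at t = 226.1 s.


epsilon(t) = (sigma/E) * (1 - exp(-t/tau))
sigma/E = 394572.0000 / 1.7638e+07 = 0.0224
exp(-t/tau) = exp(-226.1 / 7.5) = 8.0811e-14
epsilon = 0.0224 * (1 - 8.0811e-14)
epsilon = 0.0224


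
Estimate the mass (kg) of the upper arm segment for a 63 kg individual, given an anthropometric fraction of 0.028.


m_segment = body_mass * fraction
m_segment = 63 * 0.028
m_segment = 1.7640


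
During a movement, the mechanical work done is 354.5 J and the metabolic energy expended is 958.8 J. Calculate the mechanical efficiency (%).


eta = (W_mech / E_meta) * 100
eta = (354.5 / 958.8) * 100
ratio = 0.3697
eta = 36.9733


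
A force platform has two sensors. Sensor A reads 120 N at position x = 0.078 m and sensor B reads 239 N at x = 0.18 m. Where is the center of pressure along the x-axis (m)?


COP_x = (F1*x1 + F2*x2) / (F1 + F2)
COP_x = (120*0.078 + 239*0.18) / (120 + 239)
Numerator = 52.3800
Denominator = 359
COP_x = 0.1459


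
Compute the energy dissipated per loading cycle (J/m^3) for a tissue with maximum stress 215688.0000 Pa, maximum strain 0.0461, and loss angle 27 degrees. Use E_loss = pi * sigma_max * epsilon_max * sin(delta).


E_loss = pi * sigma_max * epsilon_max * sin(delta)
delta = 27 deg = 0.4712 rad
sin(delta) = 0.4540
E_loss = pi * 215688.0000 * 0.0461 * 0.4540
E_loss = 14181.5450


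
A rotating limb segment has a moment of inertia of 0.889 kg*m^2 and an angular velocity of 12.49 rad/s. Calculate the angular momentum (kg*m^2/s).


L = I * omega
L = 0.889 * 12.49
L = 11.1036


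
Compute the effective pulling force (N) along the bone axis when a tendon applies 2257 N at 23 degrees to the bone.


F_eff = F_tendon * cos(theta)
theta = 23 deg = 0.4014 rad
cos(theta) = 0.9205
F_eff = 2257 * 0.9205
F_eff = 2077.5795


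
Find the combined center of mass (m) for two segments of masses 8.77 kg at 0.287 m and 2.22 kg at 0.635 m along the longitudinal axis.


COM = (m1*x1 + m2*x2) / (m1 + m2)
COM = (8.77*0.287 + 2.22*0.635) / (8.77 + 2.22)
Numerator = 3.9267
Denominator = 10.9900
COM = 0.3573


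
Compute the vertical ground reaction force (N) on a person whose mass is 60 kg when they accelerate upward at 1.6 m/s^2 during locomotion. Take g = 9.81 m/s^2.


GRF = m * (g + a)
GRF = 60 * (9.81 + 1.6)
GRF = 60 * 11.4100
GRF = 684.6000


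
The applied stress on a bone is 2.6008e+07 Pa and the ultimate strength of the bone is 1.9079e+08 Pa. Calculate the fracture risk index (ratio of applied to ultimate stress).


FRI = applied / ultimate
FRI = 2.6008e+07 / 1.9079e+08
FRI = 0.1363


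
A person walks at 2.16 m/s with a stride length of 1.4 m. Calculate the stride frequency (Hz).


f = v / stride_length
f = 2.16 / 1.4
f = 1.5429


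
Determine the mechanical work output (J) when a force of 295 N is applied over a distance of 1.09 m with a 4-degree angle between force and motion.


W = F * d * cos(theta)
theta = 4 deg = 0.0698 rad
cos(theta) = 0.9976
W = 295 * 1.09 * 0.9976
W = 320.7667


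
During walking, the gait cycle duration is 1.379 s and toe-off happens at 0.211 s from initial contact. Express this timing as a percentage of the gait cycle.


pct = (event_time / cycle_time) * 100
pct = (0.211 / 1.379) * 100
ratio = 0.1530
pct = 15.3009


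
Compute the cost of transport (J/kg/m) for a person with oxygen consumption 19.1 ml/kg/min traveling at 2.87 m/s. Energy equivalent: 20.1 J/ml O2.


Power per kg = VO2 * 20.1 / 60
Power per kg = 19.1 * 20.1 / 60 = 6.3985 W/kg
Cost = power_per_kg / speed
Cost = 6.3985 / 2.87
Cost = 2.2294


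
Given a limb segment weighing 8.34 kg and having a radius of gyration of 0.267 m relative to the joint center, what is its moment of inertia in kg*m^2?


I = m * k^2
I = 8.34 * 0.267^2
k^2 = 0.0713
I = 0.5946


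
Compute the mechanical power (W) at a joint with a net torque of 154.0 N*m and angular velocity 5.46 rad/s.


P = M * omega
P = 154.0 * 5.46
P = 840.8400


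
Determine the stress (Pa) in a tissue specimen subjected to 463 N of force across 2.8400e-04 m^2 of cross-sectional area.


stress = F / A
stress = 463 / 2.8400e-04
stress = 1.6303e+06


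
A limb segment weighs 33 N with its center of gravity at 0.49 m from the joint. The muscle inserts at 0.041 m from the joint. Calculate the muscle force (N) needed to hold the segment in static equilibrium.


F_muscle = W * d_load / d_muscle
F_muscle = 33 * 0.49 / 0.041
Numerator = 16.1700
F_muscle = 394.3902


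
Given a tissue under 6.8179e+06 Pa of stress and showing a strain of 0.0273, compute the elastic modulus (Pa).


E = stress / strain
E = 6.8179e+06 / 0.0273
E = 2.4974e+08


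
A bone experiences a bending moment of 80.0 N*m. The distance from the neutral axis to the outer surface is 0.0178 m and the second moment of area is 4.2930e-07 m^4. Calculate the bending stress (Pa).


sigma = M * c / I
sigma = 80.0 * 0.0178 / 4.2930e-07
M * c = 1.4240
sigma = 3.3170e+06


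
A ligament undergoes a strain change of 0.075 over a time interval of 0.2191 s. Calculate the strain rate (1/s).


strain_rate = delta_strain / delta_t
strain_rate = 0.075 / 0.2191
strain_rate = 0.3423


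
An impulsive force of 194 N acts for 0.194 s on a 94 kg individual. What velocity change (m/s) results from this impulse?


J = F * dt = 194 * 0.194 = 37.6360 N*s
delta_v = J / m
delta_v = 37.6360 / 94
delta_v = 0.4004


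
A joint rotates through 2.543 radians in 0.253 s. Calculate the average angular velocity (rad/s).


omega = delta_theta / delta_t
omega = 2.543 / 0.253
omega = 10.0514


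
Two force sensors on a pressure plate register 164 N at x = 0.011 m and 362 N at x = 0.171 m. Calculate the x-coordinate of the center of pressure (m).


COP_x = (F1*x1 + F2*x2) / (F1 + F2)
COP_x = (164*0.011 + 362*0.171) / (164 + 362)
Numerator = 63.7060
Denominator = 526
COP_x = 0.1211


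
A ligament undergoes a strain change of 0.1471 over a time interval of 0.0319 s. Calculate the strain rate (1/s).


strain_rate = delta_strain / delta_t
strain_rate = 0.1471 / 0.0319
strain_rate = 4.6113


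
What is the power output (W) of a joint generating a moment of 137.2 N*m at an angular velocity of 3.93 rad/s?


P = M * omega
P = 137.2 * 3.93
P = 539.1960


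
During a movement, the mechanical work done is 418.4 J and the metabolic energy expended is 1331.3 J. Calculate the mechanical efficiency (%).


eta = (W_mech / E_meta) * 100
eta = (418.4 / 1331.3) * 100
ratio = 0.3143
eta = 31.4279


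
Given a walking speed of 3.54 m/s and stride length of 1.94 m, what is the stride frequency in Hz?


f = v / stride_length
f = 3.54 / 1.94
f = 1.8247


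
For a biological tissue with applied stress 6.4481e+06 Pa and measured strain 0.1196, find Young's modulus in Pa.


E = stress / strain
E = 6.4481e+06 / 0.1196
E = 5.3914e+07


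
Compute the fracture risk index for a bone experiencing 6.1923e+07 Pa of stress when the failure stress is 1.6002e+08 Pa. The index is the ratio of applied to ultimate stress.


FRI = applied / ultimate
FRI = 6.1923e+07 / 1.6002e+08
FRI = 0.3870


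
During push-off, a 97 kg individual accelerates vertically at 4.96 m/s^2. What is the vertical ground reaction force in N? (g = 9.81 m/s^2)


GRF = m * (g + a)
GRF = 97 * (9.81 + 4.96)
GRF = 97 * 14.7700
GRF = 1432.6900


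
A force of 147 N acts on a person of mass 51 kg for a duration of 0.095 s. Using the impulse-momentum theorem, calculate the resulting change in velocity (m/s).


J = F * dt = 147 * 0.095 = 13.9650 N*s
delta_v = J / m
delta_v = 13.9650 / 51
delta_v = 0.2738


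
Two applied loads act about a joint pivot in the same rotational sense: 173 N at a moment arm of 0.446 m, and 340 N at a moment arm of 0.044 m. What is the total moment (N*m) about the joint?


M = F1 * d1 + F2 * d2
M = 173 * 0.446 + 340 * 0.044
M = 77.1580 + 14.9600
M = 92.1180


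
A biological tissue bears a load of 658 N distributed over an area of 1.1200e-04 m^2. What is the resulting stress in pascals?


stress = F / A
stress = 658 / 1.1200e-04
stress = 5.8750e+06


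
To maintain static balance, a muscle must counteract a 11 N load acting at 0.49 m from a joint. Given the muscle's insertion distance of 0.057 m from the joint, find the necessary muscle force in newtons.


F_muscle = W * d_load / d_muscle
F_muscle = 11 * 0.49 / 0.057
Numerator = 5.3900
F_muscle = 94.5614


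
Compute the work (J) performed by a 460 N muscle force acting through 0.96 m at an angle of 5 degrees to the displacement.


W = F * d * cos(theta)
theta = 5 deg = 0.0873 rad
cos(theta) = 0.9962
W = 460 * 0.96 * 0.9962
W = 439.9196


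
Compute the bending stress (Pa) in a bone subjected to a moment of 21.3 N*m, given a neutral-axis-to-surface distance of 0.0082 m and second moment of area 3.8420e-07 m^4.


sigma = M * c / I
sigma = 21.3 * 0.0082 / 3.8420e-07
M * c = 0.1747
sigma = 454606.9755


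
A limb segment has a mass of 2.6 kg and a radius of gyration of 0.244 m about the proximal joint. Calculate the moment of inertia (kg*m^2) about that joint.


I = m * k^2
I = 2.6 * 0.244^2
k^2 = 0.0595
I = 0.1548


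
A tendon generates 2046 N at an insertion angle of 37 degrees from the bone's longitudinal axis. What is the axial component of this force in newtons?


F_eff = F_tendon * cos(theta)
theta = 37 deg = 0.6458 rad
cos(theta) = 0.7986
F_eff = 2046 * 0.7986
F_eff = 1634.0083


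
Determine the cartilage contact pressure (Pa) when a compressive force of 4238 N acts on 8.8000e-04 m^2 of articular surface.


P = F / A
P = 4238 / 8.8000e-04
P = 4.8159e+06


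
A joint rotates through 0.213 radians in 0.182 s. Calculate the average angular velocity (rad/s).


omega = delta_theta / delta_t
omega = 0.213 / 0.182
omega = 1.1703


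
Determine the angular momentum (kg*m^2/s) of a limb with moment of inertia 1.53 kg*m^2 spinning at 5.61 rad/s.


L = I * omega
L = 1.53 * 5.61
L = 8.5833


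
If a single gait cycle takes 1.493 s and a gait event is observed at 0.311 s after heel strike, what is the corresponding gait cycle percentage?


pct = (event_time / cycle_time) * 100
pct = (0.311 / 1.493) * 100
ratio = 0.2083
pct = 20.8305


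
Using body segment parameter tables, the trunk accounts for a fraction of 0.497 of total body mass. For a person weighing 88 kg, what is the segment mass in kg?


m_segment = body_mass * fraction
m_segment = 88 * 0.497
m_segment = 43.7360


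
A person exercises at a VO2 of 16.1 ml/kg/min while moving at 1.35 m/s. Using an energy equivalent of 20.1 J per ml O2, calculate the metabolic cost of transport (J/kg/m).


Power per kg = VO2 * 20.1 / 60
Power per kg = 16.1 * 20.1 / 60 = 5.3935 W/kg
Cost = power_per_kg / speed
Cost = 5.3935 / 1.35
Cost = 3.9952


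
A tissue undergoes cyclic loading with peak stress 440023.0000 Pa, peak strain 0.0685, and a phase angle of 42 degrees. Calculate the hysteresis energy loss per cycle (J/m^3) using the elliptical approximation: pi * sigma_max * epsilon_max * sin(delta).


E_loss = pi * sigma_max * epsilon_max * sin(delta)
delta = 42 deg = 0.7330 rad
sin(delta) = 0.6691
E_loss = pi * 440023.0000 * 0.0685 * 0.6691
E_loss = 63361.6848


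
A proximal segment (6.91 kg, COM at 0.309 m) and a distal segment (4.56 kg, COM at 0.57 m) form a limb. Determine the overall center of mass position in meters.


COM = (m1*x1 + m2*x2) / (m1 + m2)
COM = (6.91*0.309 + 4.56*0.57) / (6.91 + 4.56)
Numerator = 4.7344
Denominator = 11.4700
COM = 0.4128


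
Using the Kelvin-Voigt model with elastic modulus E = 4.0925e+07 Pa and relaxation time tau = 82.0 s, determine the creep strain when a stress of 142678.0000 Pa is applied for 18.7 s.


epsilon(t) = (sigma/E) * (1 - exp(-t/tau))
sigma/E = 142678.0000 / 4.0925e+07 = 0.0035
exp(-t/tau) = exp(-18.7 / 82.0) = 0.7961
epsilon = 0.0035 * (1 - 0.7961)
epsilon = 7.1091e-04


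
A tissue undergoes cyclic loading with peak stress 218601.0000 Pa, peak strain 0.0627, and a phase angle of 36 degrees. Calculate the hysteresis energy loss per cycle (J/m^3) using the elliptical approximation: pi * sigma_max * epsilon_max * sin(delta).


E_loss = pi * sigma_max * epsilon_max * sin(delta)
delta = 36 deg = 0.6283 rad
sin(delta) = 0.5878
E_loss = pi * 218601.0000 * 0.0627 * 0.5878
E_loss = 25309.7726


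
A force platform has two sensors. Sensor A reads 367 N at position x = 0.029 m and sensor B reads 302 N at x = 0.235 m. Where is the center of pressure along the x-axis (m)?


COP_x = (F1*x1 + F2*x2) / (F1 + F2)
COP_x = (367*0.029 + 302*0.235) / (367 + 302)
Numerator = 81.6130
Denominator = 669
COP_x = 0.1220


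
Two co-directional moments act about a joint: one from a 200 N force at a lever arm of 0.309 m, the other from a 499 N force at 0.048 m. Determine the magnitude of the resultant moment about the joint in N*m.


M = F1 * d1 + F2 * d2
M = 200 * 0.309 + 499 * 0.048
M = 61.8000 + 23.9520
M = 85.7520


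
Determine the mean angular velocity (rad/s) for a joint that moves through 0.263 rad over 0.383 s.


omega = delta_theta / delta_t
omega = 0.263 / 0.383
omega = 0.6867


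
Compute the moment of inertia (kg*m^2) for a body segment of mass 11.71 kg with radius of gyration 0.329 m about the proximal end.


I = m * k^2
I = 11.71 * 0.329^2
k^2 = 0.1082
I = 1.2675


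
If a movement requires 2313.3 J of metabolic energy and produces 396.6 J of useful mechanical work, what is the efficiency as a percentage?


eta = (W_mech / E_meta) * 100
eta = (396.6 / 2313.3) * 100
ratio = 0.1714
eta = 17.1443


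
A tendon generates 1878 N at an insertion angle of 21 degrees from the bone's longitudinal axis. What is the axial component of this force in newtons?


F_eff = F_tendon * cos(theta)
theta = 21 deg = 0.3665 rad
cos(theta) = 0.9336
F_eff = 1878 * 0.9336
F_eff = 1753.2640


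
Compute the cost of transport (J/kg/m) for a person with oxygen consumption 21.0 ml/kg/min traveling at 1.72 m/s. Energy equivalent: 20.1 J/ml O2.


Power per kg = VO2 * 20.1 / 60
Power per kg = 21.0 * 20.1 / 60 = 7.0350 W/kg
Cost = power_per_kg / speed
Cost = 7.0350 / 1.72
Cost = 4.0901


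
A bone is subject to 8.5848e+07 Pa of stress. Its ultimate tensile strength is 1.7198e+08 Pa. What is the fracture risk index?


FRI = applied / ultimate
FRI = 8.5848e+07 / 1.7198e+08
FRI = 0.4992


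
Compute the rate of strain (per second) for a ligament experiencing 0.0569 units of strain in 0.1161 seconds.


strain_rate = delta_strain / delta_t
strain_rate = 0.0569 / 0.1161
strain_rate = 0.4901


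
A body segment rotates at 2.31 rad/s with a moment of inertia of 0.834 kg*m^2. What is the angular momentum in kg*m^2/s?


L = I * omega
L = 0.834 * 2.31
L = 1.9265


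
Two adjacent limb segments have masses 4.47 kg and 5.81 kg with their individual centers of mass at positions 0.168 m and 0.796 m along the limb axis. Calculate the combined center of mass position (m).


COM = (m1*x1 + m2*x2) / (m1 + m2)
COM = (4.47*0.168 + 5.81*0.796) / (4.47 + 5.81)
Numerator = 5.3757
Denominator = 10.2800
COM = 0.5229


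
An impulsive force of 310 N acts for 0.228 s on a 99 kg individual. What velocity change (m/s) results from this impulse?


J = F * dt = 310 * 0.228 = 70.6800 N*s
delta_v = J / m
delta_v = 70.6800 / 99
delta_v = 0.7139


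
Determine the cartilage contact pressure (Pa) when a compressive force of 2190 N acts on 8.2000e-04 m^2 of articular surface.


P = F / A
P = 2190 / 8.2000e-04
P = 2.6707e+06


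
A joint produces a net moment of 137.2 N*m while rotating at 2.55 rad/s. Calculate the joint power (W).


P = M * omega
P = 137.2 * 2.55
P = 349.8600


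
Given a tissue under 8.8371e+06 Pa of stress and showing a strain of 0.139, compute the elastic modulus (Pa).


E = stress / strain
E = 8.8371e+06 / 0.139
E = 6.3576e+07


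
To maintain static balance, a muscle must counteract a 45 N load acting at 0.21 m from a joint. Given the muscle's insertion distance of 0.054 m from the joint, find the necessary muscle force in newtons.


F_muscle = W * d_load / d_muscle
F_muscle = 45 * 0.21 / 0.054
Numerator = 9.4500
F_muscle = 175.0000


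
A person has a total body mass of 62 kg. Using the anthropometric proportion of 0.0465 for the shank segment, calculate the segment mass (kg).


m_segment = body_mass * fraction
m_segment = 62 * 0.0465
m_segment = 2.8830


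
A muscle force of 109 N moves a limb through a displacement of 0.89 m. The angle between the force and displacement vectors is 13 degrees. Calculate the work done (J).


W = F * d * cos(theta)
theta = 13 deg = 0.2269 rad
cos(theta) = 0.9744
W = 109 * 0.89 * 0.9744
W = 94.5236


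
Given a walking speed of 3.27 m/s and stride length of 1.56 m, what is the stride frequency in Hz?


f = v / stride_length
f = 3.27 / 1.56
f = 2.0962


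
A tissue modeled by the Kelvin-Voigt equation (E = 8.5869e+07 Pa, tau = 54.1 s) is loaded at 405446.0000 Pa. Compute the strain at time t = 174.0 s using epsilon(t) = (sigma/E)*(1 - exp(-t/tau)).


epsilon(t) = (sigma/E) * (1 - exp(-t/tau))
sigma/E = 405446.0000 / 8.5869e+07 = 0.0047
exp(-t/tau) = exp(-174.0 / 54.1) = 0.0401
epsilon = 0.0047 * (1 - 0.0401)
epsilon = 0.0045


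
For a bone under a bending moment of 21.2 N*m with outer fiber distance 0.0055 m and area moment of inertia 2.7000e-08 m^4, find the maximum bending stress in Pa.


sigma = M * c / I
sigma = 21.2 * 0.0055 / 2.7000e-08
M * c = 0.1166
sigma = 4.3185e+06


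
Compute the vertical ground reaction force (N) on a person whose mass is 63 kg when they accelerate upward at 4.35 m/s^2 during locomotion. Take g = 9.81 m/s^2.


GRF = m * (g + a)
GRF = 63 * (9.81 + 4.35)
GRF = 63 * 14.1600
GRF = 892.0800


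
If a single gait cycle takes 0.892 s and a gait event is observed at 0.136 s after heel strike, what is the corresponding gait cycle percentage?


pct = (event_time / cycle_time) * 100
pct = (0.136 / 0.892) * 100
ratio = 0.1525
pct = 15.2466


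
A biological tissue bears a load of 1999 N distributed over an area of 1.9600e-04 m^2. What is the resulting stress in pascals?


stress = F / A
stress = 1999 / 1.9600e-04
stress = 1.0199e+07


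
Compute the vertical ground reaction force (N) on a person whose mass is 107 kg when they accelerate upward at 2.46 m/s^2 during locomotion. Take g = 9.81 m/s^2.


GRF = m * (g + a)
GRF = 107 * (9.81 + 2.46)
GRF = 107 * 12.2700
GRF = 1312.8900


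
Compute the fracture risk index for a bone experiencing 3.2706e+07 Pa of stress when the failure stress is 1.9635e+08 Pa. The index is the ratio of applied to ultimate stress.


FRI = applied / ultimate
FRI = 3.2706e+07 / 1.9635e+08
FRI = 0.1666


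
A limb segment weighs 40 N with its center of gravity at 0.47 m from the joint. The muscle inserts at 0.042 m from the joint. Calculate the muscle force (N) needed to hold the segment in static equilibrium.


F_muscle = W * d_load / d_muscle
F_muscle = 40 * 0.47 / 0.042
Numerator = 18.8000
F_muscle = 447.6190


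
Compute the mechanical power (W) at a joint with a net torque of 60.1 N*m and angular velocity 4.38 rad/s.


P = M * omega
P = 60.1 * 4.38
P = 263.2380


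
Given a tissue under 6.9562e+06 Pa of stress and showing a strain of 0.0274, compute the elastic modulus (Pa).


E = stress / strain
E = 6.9562e+06 / 0.0274
E = 2.5388e+08


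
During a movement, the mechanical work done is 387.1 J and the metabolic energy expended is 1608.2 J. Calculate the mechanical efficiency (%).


eta = (W_mech / E_meta) * 100
eta = (387.1 / 1608.2) * 100
ratio = 0.2407
eta = 24.0704


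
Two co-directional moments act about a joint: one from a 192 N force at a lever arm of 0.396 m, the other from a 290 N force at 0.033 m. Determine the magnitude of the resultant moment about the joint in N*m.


M = F1 * d1 + F2 * d2
M = 192 * 0.396 + 290 * 0.033
M = 76.0320 + 9.5700
M = 85.6020


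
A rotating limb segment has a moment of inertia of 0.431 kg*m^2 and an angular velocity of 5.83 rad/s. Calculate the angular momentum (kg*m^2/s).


L = I * omega
L = 0.431 * 5.83
L = 2.5127


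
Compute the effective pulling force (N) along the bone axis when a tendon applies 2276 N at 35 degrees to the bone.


F_eff = F_tendon * cos(theta)
theta = 35 deg = 0.6109 rad
cos(theta) = 0.8192
F_eff = 2276 * 0.8192
F_eff = 1864.3901


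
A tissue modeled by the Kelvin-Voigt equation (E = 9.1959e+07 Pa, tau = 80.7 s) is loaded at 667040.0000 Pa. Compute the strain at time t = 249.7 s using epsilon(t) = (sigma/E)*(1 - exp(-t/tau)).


epsilon(t) = (sigma/E) * (1 - exp(-t/tau))
sigma/E = 667040.0000 / 9.1959e+07 = 0.0073
exp(-t/tau) = exp(-249.7 / 80.7) = 0.0453
epsilon = 0.0073 * (1 - 0.0453)
epsilon = 0.0069


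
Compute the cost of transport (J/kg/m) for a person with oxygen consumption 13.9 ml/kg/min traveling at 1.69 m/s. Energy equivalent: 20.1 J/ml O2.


Power per kg = VO2 * 20.1 / 60
Power per kg = 13.9 * 20.1 / 60 = 4.6565 W/kg
Cost = power_per_kg / speed
Cost = 4.6565 / 1.69
Cost = 2.7553


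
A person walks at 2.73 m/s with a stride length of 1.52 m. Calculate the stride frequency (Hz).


f = v / stride_length
f = 2.73 / 1.52
f = 1.7961


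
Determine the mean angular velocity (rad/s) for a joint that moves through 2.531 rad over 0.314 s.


omega = delta_theta / delta_t
omega = 2.531 / 0.314
omega = 8.0605


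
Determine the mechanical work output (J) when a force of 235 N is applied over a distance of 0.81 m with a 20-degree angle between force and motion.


W = F * d * cos(theta)
theta = 20 deg = 0.3491 rad
cos(theta) = 0.9397
W = 235 * 0.81 * 0.9397
W = 178.8705


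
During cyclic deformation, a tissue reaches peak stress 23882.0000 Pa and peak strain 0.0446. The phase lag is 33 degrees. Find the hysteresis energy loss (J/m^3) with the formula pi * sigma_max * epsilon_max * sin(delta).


E_loss = pi * sigma_max * epsilon_max * sin(delta)
delta = 33 deg = 0.5760 rad
sin(delta) = 0.5446
E_loss = pi * 23882.0000 * 0.0446 * 0.5446
E_loss = 1822.4860


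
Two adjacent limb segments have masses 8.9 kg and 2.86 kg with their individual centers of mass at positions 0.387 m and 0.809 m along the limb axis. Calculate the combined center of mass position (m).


COM = (m1*x1 + m2*x2) / (m1 + m2)
COM = (8.9*0.387 + 2.86*0.809) / (8.9 + 2.86)
Numerator = 5.7580
Denominator = 11.7600
COM = 0.4896


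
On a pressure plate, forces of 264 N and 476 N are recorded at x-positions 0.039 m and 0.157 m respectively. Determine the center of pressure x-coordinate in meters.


COP_x = (F1*x1 + F2*x2) / (F1 + F2)
COP_x = (264*0.039 + 476*0.157) / (264 + 476)
Numerator = 85.0280
Denominator = 740
COP_x = 0.1149


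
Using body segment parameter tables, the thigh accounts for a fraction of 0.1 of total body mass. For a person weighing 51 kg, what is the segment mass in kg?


m_segment = body_mass * fraction
m_segment = 51 * 0.1
m_segment = 5.1000


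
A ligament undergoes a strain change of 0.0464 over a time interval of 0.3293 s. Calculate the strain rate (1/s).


strain_rate = delta_strain / delta_t
strain_rate = 0.0464 / 0.3293
strain_rate = 0.1409


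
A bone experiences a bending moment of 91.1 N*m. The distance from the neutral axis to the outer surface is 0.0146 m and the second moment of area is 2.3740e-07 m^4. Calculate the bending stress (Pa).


sigma = M * c / I
sigma = 91.1 * 0.0146 / 2.3740e-07
M * c = 1.3301
sigma = 5.6026e+06


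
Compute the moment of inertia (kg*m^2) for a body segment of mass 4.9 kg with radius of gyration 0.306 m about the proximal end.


I = m * k^2
I = 4.9 * 0.306^2
k^2 = 0.0936
I = 0.4588


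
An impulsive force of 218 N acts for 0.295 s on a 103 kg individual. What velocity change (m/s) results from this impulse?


J = F * dt = 218 * 0.295 = 64.3100 N*s
delta_v = J / m
delta_v = 64.3100 / 103
delta_v = 0.6244


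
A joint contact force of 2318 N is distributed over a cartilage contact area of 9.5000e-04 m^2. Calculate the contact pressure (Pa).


P = F / A
P = 2318 / 9.5000e-04
P = 2.4400e+06


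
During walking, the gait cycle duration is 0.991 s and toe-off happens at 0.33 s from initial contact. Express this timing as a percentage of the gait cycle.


pct = (event_time / cycle_time) * 100
pct = (0.33 / 0.991) * 100
ratio = 0.3330
pct = 33.2997


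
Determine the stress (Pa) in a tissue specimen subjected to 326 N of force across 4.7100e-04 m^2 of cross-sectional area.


stress = F / A
stress = 326 / 4.7100e-04
stress = 692144.3737


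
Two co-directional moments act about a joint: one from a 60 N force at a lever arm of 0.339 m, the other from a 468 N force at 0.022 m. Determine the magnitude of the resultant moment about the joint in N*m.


M = F1 * d1 + F2 * d2
M = 60 * 0.339 + 468 * 0.022
M = 20.3400 + 10.2960
M = 30.6360


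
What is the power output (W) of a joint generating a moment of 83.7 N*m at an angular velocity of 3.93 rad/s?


P = M * omega
P = 83.7 * 3.93
P = 328.9410


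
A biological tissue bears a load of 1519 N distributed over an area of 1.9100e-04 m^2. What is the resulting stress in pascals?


stress = F / A
stress = 1519 / 1.9100e-04
stress = 7.9529e+06


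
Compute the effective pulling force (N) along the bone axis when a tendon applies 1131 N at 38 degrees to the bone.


F_eff = F_tendon * cos(theta)
theta = 38 deg = 0.6632 rad
cos(theta) = 0.7880
F_eff = 1131 * 0.7880
F_eff = 891.2402


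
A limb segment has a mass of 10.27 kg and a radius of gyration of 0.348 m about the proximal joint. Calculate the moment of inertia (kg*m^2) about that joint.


I = m * k^2
I = 10.27 * 0.348^2
k^2 = 0.1211
I = 1.2437


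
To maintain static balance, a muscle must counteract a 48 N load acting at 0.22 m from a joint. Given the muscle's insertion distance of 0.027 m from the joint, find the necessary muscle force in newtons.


F_muscle = W * d_load / d_muscle
F_muscle = 48 * 0.22 / 0.027
Numerator = 10.5600
F_muscle = 391.1111


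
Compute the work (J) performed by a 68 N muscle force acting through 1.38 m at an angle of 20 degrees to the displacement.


W = F * d * cos(theta)
theta = 20 deg = 0.3491 rad
cos(theta) = 0.9397
W = 68 * 1.38 * 0.9397
W = 88.1808


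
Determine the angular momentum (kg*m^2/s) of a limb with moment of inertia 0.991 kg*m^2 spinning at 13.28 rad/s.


L = I * omega
L = 0.991 * 13.28
L = 13.1605
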